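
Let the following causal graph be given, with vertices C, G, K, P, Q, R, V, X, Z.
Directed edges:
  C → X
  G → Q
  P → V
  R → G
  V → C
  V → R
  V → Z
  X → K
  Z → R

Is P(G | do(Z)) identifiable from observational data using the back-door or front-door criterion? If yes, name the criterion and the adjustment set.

P(G|do(Z)): backdoor, adjust for {V}.

desc(Z)\{Z}={G,Q,R}; candidates ⊆ {C,K,P,V,X}.
size 0: {}; under {} Z still reaches {C,G,K,P,Q,R,V,X} ∋ G.
{V}: Z⊥G given {V} in G with Z→· removed — back-door holds.
P(G|do(Z)) = Σ_{V} P(G|Z,V)·P(V).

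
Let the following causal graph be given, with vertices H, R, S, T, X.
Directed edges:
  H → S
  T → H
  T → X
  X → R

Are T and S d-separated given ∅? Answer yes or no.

No — T and S are d-connected given ∅.

Bayes-Ball from T | ∅ reaches {H,R,S,X}.
S ∈ reach(T|∅) ⇒ T ⊥̸ S | ∅.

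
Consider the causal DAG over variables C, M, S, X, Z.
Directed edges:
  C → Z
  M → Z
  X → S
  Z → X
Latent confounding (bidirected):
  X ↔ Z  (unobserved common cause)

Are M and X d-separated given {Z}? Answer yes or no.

No — M and X are d-connected given {Z}.

Bayes-Ball from M | {Z} reaches {C,S,X}.
X ∈ reach(M|{Z}) ⇒ M ⊥̸ X | {Z}.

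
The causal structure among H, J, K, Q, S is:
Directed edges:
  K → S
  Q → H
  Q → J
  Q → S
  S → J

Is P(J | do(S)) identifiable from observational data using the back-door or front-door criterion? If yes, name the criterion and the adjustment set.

P(J|do(S)): backdoor, adjust for {Q}.

desc(S)\{S}={J}; candidates ⊆ {H,K,Q}.
size 0: {}; under {} S still reaches {H,J,K,Q} ∋ J.
{Q}: S⊥J given {Q} in G with S→· removed — back-door holds.
P(J|do(S)) = Σ_{Q} P(J|S,Q)·P(Q).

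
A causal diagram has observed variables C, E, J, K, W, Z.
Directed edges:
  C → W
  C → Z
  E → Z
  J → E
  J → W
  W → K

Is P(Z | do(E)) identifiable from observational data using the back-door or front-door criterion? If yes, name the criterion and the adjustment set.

P(Z|do(E)): backdoor, adjust for ∅.

desc(E)\{E}={Z}; candidates ⊆ {C,J,K,W}.
∅: E⊥Z given ∅ in G with E→· removed — back-door holds.
P(Z|do(E)) = P(Z|E) — no adjustment needed.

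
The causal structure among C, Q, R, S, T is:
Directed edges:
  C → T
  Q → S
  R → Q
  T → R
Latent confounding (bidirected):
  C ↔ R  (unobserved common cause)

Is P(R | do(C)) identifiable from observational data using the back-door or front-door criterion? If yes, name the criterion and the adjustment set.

desc(C)\{C}={Q,R,S,T}; candidates ⊆ {—}.
C↔R: latent back-door arc(s) into C.
size 0: {}; under {} C still reaches {Q,R,S} ∋ R.
C↔R cannot be blocked by any observed set — no back-door set.
{T}: (i) intercepts every directed C→R path; (ii) no back-door C→{T}; (iii) {C} blocks every back-door {T}→R. Front-door holds.
P(R|do(C)) = Σ_{T} P(T|C) Σ_{C'} P(R|T,C')P(C').

P(R|do(C)): frontdoor, adjust for {T}.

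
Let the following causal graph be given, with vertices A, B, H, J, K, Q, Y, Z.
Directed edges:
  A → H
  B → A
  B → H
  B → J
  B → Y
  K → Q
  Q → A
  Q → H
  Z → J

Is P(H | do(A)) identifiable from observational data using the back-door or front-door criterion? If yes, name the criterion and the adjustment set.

desc(A)\{A}={H}; candidates ⊆ {B,J,K,Q,Y,Z}.
size 0: {}; under {} A still reaches {B,H,J,K,Q,Y} ∋ H.
size 1: {B}, {J}, {K} …(+3); under {B} A still reaches {H,K,Q} ∋ H.
{B,Q}: A⊥H given {B,Q} in G with A→· removed — back-door holds.
P(H|do(A)) = Σ_{B,Q} P(H|A,B,Q)·P(B,Q).

P(H|do(A)): backdoor, adjust for {B, Q}.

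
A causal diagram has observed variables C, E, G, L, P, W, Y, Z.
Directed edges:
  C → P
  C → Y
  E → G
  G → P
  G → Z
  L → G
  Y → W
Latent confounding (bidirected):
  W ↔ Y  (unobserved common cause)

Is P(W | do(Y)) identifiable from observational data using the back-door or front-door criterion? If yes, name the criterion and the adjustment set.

P(W|do(Y)): not identifiable (no BD/FD set).

desc(Y)\{Y}={W}; candidates ⊆ {C,E,G,L,P,Z}.
Y↔W: latent back-door arc(s) into Y.
size 0: {}; under {} Y still reaches {C,P,W} ∋ W.
size 1: {C}, {E}, {G} …(+3); under {C} Y still reaches {W} ∋ W.
size 2: {C,E}, {C,G}, {C,L} …(+12); under {C,E} Y still reaches {W} ∋ W.
Y↔W cannot be blocked by any observed set — no back-door set.
No mediator lies on a directed Y→…→W path.
Neither criterion identifies P(W|do(Y)) in this graph.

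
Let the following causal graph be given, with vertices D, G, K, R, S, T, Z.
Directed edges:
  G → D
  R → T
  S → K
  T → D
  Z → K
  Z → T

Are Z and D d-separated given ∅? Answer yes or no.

Bayes-Ball from Z | ∅ reaches {D,K,T}.
D ∈ reach(Z|∅) ⇒ Z ⊥̸ D | ∅.

No — Z and D are d-connected given ∅.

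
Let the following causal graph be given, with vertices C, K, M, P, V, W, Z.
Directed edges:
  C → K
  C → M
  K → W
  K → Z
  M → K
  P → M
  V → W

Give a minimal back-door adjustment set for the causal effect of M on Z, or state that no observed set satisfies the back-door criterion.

desc(M)\{M}={K,W,Z}; candidates ⊆ {C,P,V}.
size 0: {}; under {} M still reaches {C,K,P,W,Z} ∋ Z.
{C}: M⊥Z given {C} in G with M→· removed — back-door holds.

M→Z: minimal back-door set {C}.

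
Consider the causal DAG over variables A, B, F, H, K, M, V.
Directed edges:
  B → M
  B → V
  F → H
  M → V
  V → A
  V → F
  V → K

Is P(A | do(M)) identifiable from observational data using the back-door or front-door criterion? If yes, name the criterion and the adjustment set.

desc(M)\{M}={A,F,H,K,V}; candidates ⊆ {B}.
size 0: {}; under {} M still reaches {A,B,F,H,K,V} ∋ A.
{B}: M⊥A given {B} in G with M→· removed — back-door holds.
P(A|do(M)) = Σ_{B} P(A|M,B)·P(B).

P(A|do(M)): backdoor, adjust for {B}.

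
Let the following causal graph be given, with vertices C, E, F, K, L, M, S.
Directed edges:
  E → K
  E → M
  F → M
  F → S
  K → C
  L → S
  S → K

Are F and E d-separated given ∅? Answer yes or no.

Yes — F ⊥ E | ∅.

Bayes-Ball from F | ∅ reaches {C,K,M,S}.
E ∉ reach(F|∅) ⇒ F ⊥ E | ∅.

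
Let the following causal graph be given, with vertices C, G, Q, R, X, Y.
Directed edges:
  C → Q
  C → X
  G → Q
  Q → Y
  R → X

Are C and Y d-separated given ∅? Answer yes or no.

Bayes-Ball from C | ∅ reaches {Q,X,Y}.
Y ∈ reach(C|∅) ⇒ C ⊥̸ Y | ∅.

No — C and Y are d-connected given ∅.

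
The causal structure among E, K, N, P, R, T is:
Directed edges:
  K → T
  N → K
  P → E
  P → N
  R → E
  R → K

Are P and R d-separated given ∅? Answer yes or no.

Bayes-Ball from P | ∅ reaches {E,K,N,T}.
R ∉ reach(P|∅) ⇒ P ⊥ R | ∅.

Yes — P ⊥ R | ∅.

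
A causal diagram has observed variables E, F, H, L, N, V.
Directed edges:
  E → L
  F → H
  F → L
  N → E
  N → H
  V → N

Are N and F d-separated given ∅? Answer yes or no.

Bayes-Ball from N | ∅ reaches {E,H,L,V}.
F ∉ reach(N|∅) ⇒ N ⊥ F | ∅.

Yes — N ⊥ F | ∅.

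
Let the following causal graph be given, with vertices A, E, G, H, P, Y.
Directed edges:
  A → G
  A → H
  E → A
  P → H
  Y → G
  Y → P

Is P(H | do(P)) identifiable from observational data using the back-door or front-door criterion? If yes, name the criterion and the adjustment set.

P(H|do(P)): backdoor, adjust for ∅.

desc(P)\{P}={H}; candidates ⊆ {A,E,G,Y}.
∅: P⊥H given ∅ in G with P→· removed — back-door holds.
P(H|do(P)) = P(H|P) — no adjustment needed.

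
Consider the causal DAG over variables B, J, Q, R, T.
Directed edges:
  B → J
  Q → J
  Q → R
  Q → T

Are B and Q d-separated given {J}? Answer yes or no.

No — B and Q are d-connected given {J}.

Bayes-Ball from B | {J} reaches {Q,R,T}.
Q ∈ reach(B|{J}) ⇒ B ⊥̸ Q | {J}.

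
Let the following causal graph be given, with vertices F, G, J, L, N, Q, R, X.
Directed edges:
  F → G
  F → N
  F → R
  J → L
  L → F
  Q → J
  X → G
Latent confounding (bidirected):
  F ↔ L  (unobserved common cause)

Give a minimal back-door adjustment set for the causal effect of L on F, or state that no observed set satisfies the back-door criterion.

desc(L)\{L}={F,G,N,R}; candidates ⊆ {J,Q,X}.
L↔F: latent back-door arc(s) into L.
size 0: {}; under {} L still reaches {F,G,J,N,Q,R} ∋ F.
size 1: {J}, {Q}, {X}; under {J} L still reaches {F,G,N,R} ∋ F.
size 2: {J,Q}, {J,X}, {Q,X}; under {J,Q} L still reaches {F,G,N,R} ∋ F.
L↔F cannot be blocked by any observed set — no back-door set.

L→F: no observed back-door set.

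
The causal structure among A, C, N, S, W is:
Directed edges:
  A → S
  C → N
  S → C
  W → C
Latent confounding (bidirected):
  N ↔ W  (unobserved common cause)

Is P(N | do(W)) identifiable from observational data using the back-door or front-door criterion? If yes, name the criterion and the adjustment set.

P(N|do(W)): frontdoor, adjust for {C}.

desc(W)\{W}={C,N}; candidates ⊆ {A,S}.
W↔N: latent back-door arc(s) into W.
size 0: {}; under {} W still reaches {N} ∋ N.
size 1: {A}, {S}; under {A} W still reaches {N} ∋ N.
size 2: {A,S}; under {A,S} W still reaches {N} ∋ N.
W↔N cannot be blocked by any observed set — no back-door set.
{C}: (i) intercepts every directed W→N path; (ii) no back-door W→{C}; (iii) {W} blocks every back-door {C}→N. Front-door holds.
P(N|do(W)) = Σ_{C} P(C|W) Σ_{W'} P(N|C,W')P(W').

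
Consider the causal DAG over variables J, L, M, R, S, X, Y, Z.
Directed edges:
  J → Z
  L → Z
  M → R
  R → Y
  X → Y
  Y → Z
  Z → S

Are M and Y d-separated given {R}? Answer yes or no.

Yes — M ⊥ Y | {R}.

Bayes-Ball from M | {R} reaches ∅.
Y ∉ reach(M|{R}) ⇒ M ⊥ Y | {R}.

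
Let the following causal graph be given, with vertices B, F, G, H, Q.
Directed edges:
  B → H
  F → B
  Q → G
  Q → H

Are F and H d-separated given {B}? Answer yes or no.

Yes — F ⊥ H | {B}.

Bayes-Ball from F | {B} reaches ∅.
H ∉ reach(F|{B}) ⇒ F ⊥ H | {B}.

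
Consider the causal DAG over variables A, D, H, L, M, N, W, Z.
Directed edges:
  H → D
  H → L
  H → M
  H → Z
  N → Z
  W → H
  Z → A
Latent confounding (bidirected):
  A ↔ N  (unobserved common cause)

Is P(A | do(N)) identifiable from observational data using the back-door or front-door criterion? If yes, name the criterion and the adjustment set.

P(A|do(N)): frontdoor, adjust for {Z}.

desc(N)\{N}={A,Z}; candidates ⊆ {D,H,L,M,W}.
N↔A: latent back-door arc(s) into N.
size 0: {}; under {} N still reaches {A} ∋ A.
size 1: {D}, {H}, {L} …(+2); under {D} N still reaches {A} ∋ A.
size 2: {D,H}, {D,L}, {D,M} …(+7); under {D,H} N still reaches {A} ∋ A.
N↔A cannot be blocked by any observed set — no back-door set.
{Z}: (i) intercepts every directed N→A path; (ii) no back-door N→{Z}; (iii) {N} blocks every back-door {Z}→A. Front-door holds.
P(A|do(N)) = Σ_{Z} P(Z|N) Σ_{N'} P(A|Z,N')P(N').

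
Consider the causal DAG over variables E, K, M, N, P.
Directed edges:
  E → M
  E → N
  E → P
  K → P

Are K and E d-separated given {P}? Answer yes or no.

No — K and E are d-connected given {P}.

Bayes-Ball from K | {P} reaches {E,M,N}.
E ∈ reach(K|{P}) ⇒ K ⊥̸ E | {P}.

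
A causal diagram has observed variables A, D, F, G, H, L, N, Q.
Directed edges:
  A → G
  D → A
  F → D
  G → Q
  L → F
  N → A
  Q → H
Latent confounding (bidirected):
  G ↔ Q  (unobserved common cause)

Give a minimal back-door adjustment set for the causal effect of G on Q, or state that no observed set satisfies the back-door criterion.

G→Q: no observed back-door set.

desc(G)\{G}={H,Q}; candidates ⊆ {A,D,F,L,N}.
G↔Q: latent back-door arc(s) into G.
size 0: {}; under {} G still reaches {A,D,F,H,L,N,Q} ∋ Q.
size 1: {A}, {D}, {F} …(+2); under {A} G still reaches {H,Q} ∋ Q.
size 2: {A,D}, {A,F}, {A,L} …(+7); under {A,D} G still reaches {H,Q} ∋ Q.
G↔Q cannot be blocked by any observed set — no back-door set.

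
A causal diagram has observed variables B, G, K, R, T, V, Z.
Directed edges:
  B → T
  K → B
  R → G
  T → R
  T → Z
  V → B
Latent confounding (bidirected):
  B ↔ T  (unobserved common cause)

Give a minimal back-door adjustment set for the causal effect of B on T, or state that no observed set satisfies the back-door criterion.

B→T: no observed back-door set.

desc(B)\{B}={G,R,T,Z}; candidates ⊆ {K,V}.
B↔T: latent back-door arc(s) into B.
size 0: {}; under {} B still reaches {G,K,R,T,V,Z} ∋ T.
size 1: {K}, {V}; under {K} B still reaches {G,R,T,V,Z} ∋ T.
size 2: {K,V}; under {K,V} B still reaches {G,R,T,Z} ∋ T.
B↔T cannot be blocked by any observed set — no back-door set.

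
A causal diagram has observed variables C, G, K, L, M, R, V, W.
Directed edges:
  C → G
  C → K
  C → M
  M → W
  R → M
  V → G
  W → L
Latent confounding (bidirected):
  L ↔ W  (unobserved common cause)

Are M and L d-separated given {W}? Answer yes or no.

No — M and L are d-connected given {W}.

Bayes-Ball from M | {W} reaches {C,G,K,L,R}.
L ∈ reach(M|{W}) ⇒ M ⊥̸ L | {W}.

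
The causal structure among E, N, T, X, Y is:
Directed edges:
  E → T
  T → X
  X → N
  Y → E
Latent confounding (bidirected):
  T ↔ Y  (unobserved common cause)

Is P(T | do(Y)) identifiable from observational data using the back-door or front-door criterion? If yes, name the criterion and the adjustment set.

P(T|do(Y)): frontdoor, adjust for {E}.

desc(Y)\{Y}={E,N,T,X}; candidates ⊆ {—}.
Y↔T: latent back-door arc(s) into Y.
size 0: {}; under {} Y still reaches {N,T,X} ∋ T.
Y↔T cannot be blocked by any observed set — no back-door set.
{E}: (i) intercepts every directed Y→T path; (ii) no back-door Y→{E}; (iii) {Y} blocks every back-door {E}→T. Front-door holds.
P(T|do(Y)) = Σ_{E} P(E|Y) Σ_{Y'} P(T|E,Y')P(Y').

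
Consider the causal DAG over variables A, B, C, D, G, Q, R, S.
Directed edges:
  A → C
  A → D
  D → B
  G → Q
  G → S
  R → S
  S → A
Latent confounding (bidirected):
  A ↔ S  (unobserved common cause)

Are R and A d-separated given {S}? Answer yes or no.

No — R and A are d-connected given {S}.

Bayes-Ball from R | {S} reaches {A,B,C,D,G,Q}.
A ∈ reach(R|{S}) ⇒ R ⊥̸ A | {S}.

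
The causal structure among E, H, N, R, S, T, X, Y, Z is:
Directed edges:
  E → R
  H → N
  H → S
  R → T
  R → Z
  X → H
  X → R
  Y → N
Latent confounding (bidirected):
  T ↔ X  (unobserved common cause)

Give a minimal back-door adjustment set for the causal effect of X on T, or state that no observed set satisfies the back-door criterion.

X→T: no observed back-door set.

desc(X)\{X}={H,N,R,S,T,Z}; candidates ⊆ {E,Y}.
X↔T: latent back-door arc(s) into X.
size 0: {}; under {} X still reaches {T} ∋ T.
size 1: {E}, {Y}; under {E} X still reaches {T} ∋ T.
size 2: {E,Y}; under {E,Y} X still reaches {T} ∋ T.
X↔T cannot be blocked by any observed set — no back-door set.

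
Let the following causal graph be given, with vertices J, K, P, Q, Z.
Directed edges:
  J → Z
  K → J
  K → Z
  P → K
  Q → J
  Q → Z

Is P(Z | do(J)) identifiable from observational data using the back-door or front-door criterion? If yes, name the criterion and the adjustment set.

desc(J)\{J}={Z}; candidates ⊆ {K,P,Q}.
size 0: {}; under {} J still reaches {K,P,Q,Z} ∋ Z.
size 1: {K}, {P}, {Q}; under {K} J still reaches {Q,Z} ∋ Z.
{K,Q}: J⊥Z given {K,Q} in G with J→· removed — back-door holds.
P(Z|do(J)) = Σ_{K,Q} P(Z|J,K,Q)·P(K,Q).

P(Z|do(J)): backdoor, adjust for {K, Q}.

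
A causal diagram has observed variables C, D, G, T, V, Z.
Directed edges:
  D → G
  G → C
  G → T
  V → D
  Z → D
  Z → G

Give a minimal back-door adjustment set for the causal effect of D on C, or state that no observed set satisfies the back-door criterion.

desc(D)\{D}={C,G,T}; candidates ⊆ {V,Z}.
size 0: {}; under {} D still reaches {C,G,T,V,Z} ∋ C.
{Z}: D⊥C given {Z} in G with D→· removed — back-door holds.

D→C: minimal back-door set {Z}.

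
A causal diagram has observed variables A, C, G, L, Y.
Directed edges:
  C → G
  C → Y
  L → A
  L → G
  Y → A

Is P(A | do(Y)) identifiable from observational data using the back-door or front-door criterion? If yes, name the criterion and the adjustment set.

P(A|do(Y)): backdoor, adjust for ∅.

desc(Y)\{Y}={A}; candidates ⊆ {C,G,L}.
∅: Y⊥A given ∅ in G with Y→· removed — back-door holds.
P(A|do(Y)) = P(A|Y) — no adjustment needed.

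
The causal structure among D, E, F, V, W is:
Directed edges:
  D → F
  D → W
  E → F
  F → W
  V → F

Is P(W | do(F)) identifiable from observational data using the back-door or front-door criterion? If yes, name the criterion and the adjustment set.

desc(F)\{F}={W}; candidates ⊆ {D,E,V}.
size 0: {}; under {} F still reaches {D,E,V,W} ∋ W.
{D}: F⊥W given {D} in G with F→· removed — back-door holds.
P(W|do(F)) = Σ_{D} P(W|F,D)·P(D).

P(W|do(F)): backdoor, adjust for {D}.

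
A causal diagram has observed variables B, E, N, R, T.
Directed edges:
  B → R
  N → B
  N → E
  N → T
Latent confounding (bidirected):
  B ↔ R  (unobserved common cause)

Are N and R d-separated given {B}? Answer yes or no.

No — N and R are d-connected given {B}.

Bayes-Ball from N | {B} reaches {E,R,T}.
R ∈ reach(N|{B}) ⇒ N ⊥̸ R | {B}.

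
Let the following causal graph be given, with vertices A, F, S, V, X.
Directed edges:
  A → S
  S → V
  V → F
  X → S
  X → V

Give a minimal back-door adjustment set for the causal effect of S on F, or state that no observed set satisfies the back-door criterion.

S→F: minimal back-door set {X}.

desc(S)\{S}={F,V}; candidates ⊆ {A,X}.
size 0: {}; under {} S still reaches {A,F,V,X} ∋ F.
{X}: S⊥F given {X} in G with S→· removed — back-door holds.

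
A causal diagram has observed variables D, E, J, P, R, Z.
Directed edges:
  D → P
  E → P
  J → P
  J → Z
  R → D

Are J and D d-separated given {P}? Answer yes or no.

Bayes-Ball from J | {P} reaches {D,E,R,Z}.
D ∈ reach(J|{P}) ⇒ J ⊥̸ D | {P}.

No — J and D are d-connected given {P}.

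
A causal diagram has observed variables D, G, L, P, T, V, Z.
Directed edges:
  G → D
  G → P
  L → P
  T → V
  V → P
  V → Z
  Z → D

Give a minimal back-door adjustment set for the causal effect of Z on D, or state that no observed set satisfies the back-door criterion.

Z→D: minimal back-door set ∅.

desc(Z)\{Z}={D}; candidates ⊆ {G,L,P,T,V}.
∅: Z⊥D given ∅ in G with Z→· removed — back-door holds.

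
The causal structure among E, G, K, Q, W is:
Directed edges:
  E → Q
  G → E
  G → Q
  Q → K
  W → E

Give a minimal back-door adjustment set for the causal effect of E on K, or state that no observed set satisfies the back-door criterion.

desc(E)\{E}={K,Q}; candidates ⊆ {G,W}.
size 0: {}; under {} E still reaches {G,K,Q,W} ∋ K.
{G}: E⊥K given {G} in G with E→· removed — back-door holds.

E→K: minimal back-door set {G}.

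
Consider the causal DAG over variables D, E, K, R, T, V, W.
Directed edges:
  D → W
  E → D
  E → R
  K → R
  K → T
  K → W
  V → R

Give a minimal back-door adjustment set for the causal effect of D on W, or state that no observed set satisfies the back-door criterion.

desc(D)\{D}={W}; candidates ⊆ {E,K,R,T,V}.
∅: D⊥W given ∅ in G with D→· removed — back-door holds.

D→W: minimal back-door set ∅.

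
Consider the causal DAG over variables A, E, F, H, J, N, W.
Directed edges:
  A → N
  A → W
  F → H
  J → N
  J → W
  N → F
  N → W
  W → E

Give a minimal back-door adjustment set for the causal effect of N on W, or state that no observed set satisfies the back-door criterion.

desc(N)\{N}={E,F,H,W}; candidates ⊆ {A,J}.
size 0: {}; under {} N still reaches {A,E,J,W} ∋ W.
size 1: {A}, {J}; under {A} N still reaches {E,J,W} ∋ W.
{A,J}: N⊥W given {A,J} in G with N→· removed — back-door holds.

N→W: minimal back-door set {A, J}.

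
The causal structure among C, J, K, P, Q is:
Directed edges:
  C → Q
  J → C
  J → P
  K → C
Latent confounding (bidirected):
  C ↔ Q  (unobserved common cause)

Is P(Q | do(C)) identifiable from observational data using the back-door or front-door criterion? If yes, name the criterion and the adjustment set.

desc(C)\{C}={Q}; candidates ⊆ {J,K,P}.
C↔Q: latent back-door arc(s) into C.
size 0: {}; under {} C still reaches {J,K,P,Q} ∋ Q.
size 1: {J}, {K}, {P}; under {J} C still reaches {K,Q} ∋ Q.
size 2: {J,K}, {J,P}, {K,P}; under {J,K} C still reaches {Q} ∋ Q.
C↔Q cannot be blocked by any observed set — no back-door set.
No mediator lies on a directed C→…→Q path.
Neither criterion identifies P(Q|do(C)) in this graph.

P(Q|do(C)): not identifiable (no BD/FD set).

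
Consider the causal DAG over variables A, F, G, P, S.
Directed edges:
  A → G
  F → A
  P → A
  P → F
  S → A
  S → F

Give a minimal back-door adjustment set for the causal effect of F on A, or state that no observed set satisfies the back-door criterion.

F→A: minimal back-door set {P, S}.

desc(F)\{F}={A,G}; candidates ⊆ {P,S}.
size 0: {}; under {} F still reaches {A,G,P,S} ∋ A.
size 1: {P}, {S}; under {P} F still reaches {A,G,S} ∋ A.
{P,S}: F⊥A given {P,S} in G with F→· removed — back-door holds.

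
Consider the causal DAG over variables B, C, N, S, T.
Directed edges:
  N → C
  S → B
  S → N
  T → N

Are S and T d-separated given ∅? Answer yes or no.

Yes — S ⊥ T | ∅.

Bayes-Ball from S | ∅ reaches {B,C,N}.
T ∉ reach(S|∅) ⇒ S ⊥ T | ∅.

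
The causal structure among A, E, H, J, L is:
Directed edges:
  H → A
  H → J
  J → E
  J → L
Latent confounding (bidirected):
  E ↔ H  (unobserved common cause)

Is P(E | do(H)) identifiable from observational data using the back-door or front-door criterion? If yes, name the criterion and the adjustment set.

P(E|do(H)): frontdoor, adjust for {J}.

desc(H)\{H}={A,E,J,L}; candidates ⊆ {—}.
H↔E: latent back-door arc(s) into H.
size 0: {}; under {} H still reaches {E} ∋ E.
H↔E cannot be blocked by any observed set — no back-door set.
{J}: (i) intercepts every directed H→E path; (ii) no back-door H→{J}; (iii) {H} blocks every back-door {J}→E. Front-door holds.
P(E|do(H)) = Σ_{J} P(J|H) Σ_{H'} P(E|J,H')P(H').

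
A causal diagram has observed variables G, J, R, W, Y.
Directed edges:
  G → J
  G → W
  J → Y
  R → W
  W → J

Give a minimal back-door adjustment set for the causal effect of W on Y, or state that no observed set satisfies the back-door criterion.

desc(W)\{W}={J,Y}; candidates ⊆ {G,R}.
size 0: {}; under {} W still reaches {G,J,R,Y} ∋ Y.
{G}: W⊥Y given {G} in G with W→· removed — back-door holds.

W→Y: minimal back-door set {G}.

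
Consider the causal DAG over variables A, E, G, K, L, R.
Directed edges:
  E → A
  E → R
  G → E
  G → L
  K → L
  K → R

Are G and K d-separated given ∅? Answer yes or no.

Yes — G ⊥ K | ∅.

Bayes-Ball from G | ∅ reaches {A,E,L,R}.
K ∉ reach(G|∅) ⇒ G ⊥ K | ∅.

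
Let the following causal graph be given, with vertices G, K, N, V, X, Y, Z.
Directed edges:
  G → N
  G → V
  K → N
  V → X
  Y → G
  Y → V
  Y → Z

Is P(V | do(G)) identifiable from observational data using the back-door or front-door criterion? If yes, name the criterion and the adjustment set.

P(V|do(G)): backdoor, adjust for {Y}.

desc(G)\{G}={N,V,X}; candidates ⊆ {K,Y,Z}.
size 0: {}; under {} G still reaches {V,X,Y,Z} ∋ V.
{Y}: G⊥V given {Y} in G with G→· removed — back-door holds.
P(V|do(G)) = Σ_{Y} P(V|G,Y)·P(Y).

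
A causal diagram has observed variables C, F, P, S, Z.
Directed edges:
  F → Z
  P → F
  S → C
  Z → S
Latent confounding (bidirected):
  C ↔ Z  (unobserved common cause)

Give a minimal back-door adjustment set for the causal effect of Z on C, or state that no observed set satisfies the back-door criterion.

desc(Z)\{Z}={C,S}; candidates ⊆ {F,P}.
Z↔C: latent back-door arc(s) into Z.
size 0: {}; under {} Z still reaches {C,F,P} ∋ C.
size 1: {F}, {P}; under {F} Z still reaches {C} ∋ C.
size 2: {F,P}; under {F,P} Z still reaches {C} ∋ C.
Z↔C cannot be blocked by any observed set — no back-door set.

Z→C: no observed back-door set.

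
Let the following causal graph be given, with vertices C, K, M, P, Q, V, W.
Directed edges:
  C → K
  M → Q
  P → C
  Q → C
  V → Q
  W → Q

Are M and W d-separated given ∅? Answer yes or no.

Yes — M ⊥ W | ∅.

Bayes-Ball from M | ∅ reaches {C,K,Q}.
W ∉ reach(M|∅) ⇒ M ⊥ W | ∅.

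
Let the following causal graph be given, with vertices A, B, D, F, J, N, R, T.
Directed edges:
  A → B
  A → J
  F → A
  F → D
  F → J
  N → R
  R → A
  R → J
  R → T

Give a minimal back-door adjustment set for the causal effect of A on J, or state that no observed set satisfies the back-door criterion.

A→J: minimal back-door set {F, R}.

desc(A)\{A}={B,J}; candidates ⊆ {D,F,N,R,T}.
size 0: {}; under {} A still reaches {D,F,J,N,R,T} ∋ J.
size 1: {D}, {F}, {N} …(+2); under {D} A still reaches {F,J,N,R,T} ∋ J.
{F,R}: A⊥J given {F,R} in G with A→· removed — back-door holds.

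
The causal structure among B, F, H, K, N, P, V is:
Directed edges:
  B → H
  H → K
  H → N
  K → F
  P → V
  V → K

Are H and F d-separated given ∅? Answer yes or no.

No — H and F are d-connected given ∅.

Bayes-Ball from H | ∅ reaches {B,F,K,N}.
F ∈ reach(H|∅) ⇒ H ⊥̸ F | ∅.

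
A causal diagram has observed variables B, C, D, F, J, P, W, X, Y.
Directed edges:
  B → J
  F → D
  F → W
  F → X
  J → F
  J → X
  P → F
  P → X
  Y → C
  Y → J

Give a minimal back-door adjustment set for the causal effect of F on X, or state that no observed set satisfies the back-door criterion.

F→X: minimal back-door set {J, P}.

desc(F)\{F}={D,W,X}; candidates ⊆ {B,C,J,P,Y}.
size 0: {}; under {} F still reaches {B,C,J,P,X,Y} ∋ X.
size 1: {B}, {C}, {J} …(+2); under {B} F still reaches {C,J,P,X,Y} ∋ X.
{J,P}: F⊥X given {J,P} in G with F→· removed — back-door holds.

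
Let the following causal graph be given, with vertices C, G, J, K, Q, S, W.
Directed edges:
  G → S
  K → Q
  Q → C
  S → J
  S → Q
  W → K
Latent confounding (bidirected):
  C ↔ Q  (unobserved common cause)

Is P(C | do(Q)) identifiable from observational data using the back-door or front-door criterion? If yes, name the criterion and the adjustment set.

P(C|do(Q)): not identifiable (no BD/FD set).

desc(Q)\{Q}={C}; candidates ⊆ {G,J,K,S,W}.
Q↔C: latent back-door arc(s) into Q.
size 0: {}; under {} Q still reaches {C,G,J,K,S,W} ∋ C.
size 1: {G}, {J}, {K} …(+2); under {G} Q still reaches {C,J,K,S,W} ∋ C.
size 2: {G,J}, {G,K}, {G,S} …(+7); under {G,J} Q still reaches {C,K,S,W} ∋ C.
Q↔C cannot be blocked by any observed set — no back-door set.
No mediator lies on a directed Q→…→C path.
Neither criterion identifies P(C|do(Q)) in this graph.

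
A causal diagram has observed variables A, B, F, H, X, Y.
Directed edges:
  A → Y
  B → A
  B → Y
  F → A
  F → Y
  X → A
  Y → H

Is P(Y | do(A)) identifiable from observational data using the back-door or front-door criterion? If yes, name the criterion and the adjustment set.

P(Y|do(A)): backdoor, adjust for {B, F}.

desc(A)\{A}={H,Y}; candidates ⊆ {B,F,X}.
size 0: {}; under {} A still reaches {B,F,H,X,Y} ∋ Y.
size 1: {B}, {F}, {X}; under {B} A still reaches {F,H,X,Y} ∋ Y.
{B,F}: A⊥Y given {B,F} in G with A→· removed — back-door holds.
P(Y|do(A)) = Σ_{B,F} P(Y|A,B,F)·P(B,F).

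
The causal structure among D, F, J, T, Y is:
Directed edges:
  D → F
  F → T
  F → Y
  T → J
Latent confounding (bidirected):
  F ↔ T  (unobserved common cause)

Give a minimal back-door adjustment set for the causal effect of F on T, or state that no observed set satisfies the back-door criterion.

desc(F)\{F}={J,T,Y}; candidates ⊆ {D}.
F↔T: latent back-door arc(s) into F.
size 0: {}; under {} F still reaches {D,J,T} ∋ T.
size 1: {D}; under {D} F still reaches {J,T} ∋ T.
F↔T cannot be blocked by any observed set — no back-door set.

F→T: no observed back-door set.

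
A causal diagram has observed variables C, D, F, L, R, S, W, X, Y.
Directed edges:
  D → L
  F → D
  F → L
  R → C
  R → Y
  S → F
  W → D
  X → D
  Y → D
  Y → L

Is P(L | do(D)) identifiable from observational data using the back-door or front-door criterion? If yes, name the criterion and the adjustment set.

P(L|do(D)): backdoor, adjust for {F, Y}.

desc(D)\{D}={L}; candidates ⊆ {C,F,R,S,W,X,Y}.
size 0: {}; under {} D still reaches {C,F,L,R,S,W,X,Y} ∋ L.
size 1: {C}, {F}, {R} …(+4); under {C} D still reaches {F,L,R,S,W,X,Y} ∋ L.
{F,Y}: D⊥L given {F,Y} in G with D→· removed — back-door holds.
P(L|do(D)) = Σ_{F,Y} P(L|D,F,Y)·P(F,Y).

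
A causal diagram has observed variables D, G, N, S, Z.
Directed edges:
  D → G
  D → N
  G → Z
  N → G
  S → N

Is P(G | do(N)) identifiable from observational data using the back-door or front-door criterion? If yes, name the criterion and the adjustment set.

P(G|do(N)): backdoor, adjust for {D}.

desc(N)\{N}={G,Z}; candidates ⊆ {D,S}.
size 0: {}; under {} N still reaches {D,G,S,Z} ∋ G.
{D}: N⊥G given {D} in G with N→· removed — back-door holds.
P(G|do(N)) = Σ_{D} P(G|N,D)·P(D).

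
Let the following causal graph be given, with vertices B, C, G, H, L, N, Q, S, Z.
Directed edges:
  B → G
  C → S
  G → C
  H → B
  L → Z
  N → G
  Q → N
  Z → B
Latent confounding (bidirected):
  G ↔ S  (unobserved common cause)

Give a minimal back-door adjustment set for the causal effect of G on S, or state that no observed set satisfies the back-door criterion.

G→S: no observed back-door set.

desc(G)\{G}={C,S}; candidates ⊆ {B,H,L,N,Q,Z}.
G↔S: latent back-door arc(s) into G.
size 0: {}; under {} G still reaches {B,H,L,N,Q,S,Z} ∋ S.
size 1: {B}, {H}, {L} …(+3); under {B} G still reaches {N,Q,S} ∋ S.
size 2: {B,H}, {B,L}, {B,N} …(+12); under {B,H} G still reaches {N,Q,S} ∋ S.
G↔S cannot be blocked by any observed set — no back-door set.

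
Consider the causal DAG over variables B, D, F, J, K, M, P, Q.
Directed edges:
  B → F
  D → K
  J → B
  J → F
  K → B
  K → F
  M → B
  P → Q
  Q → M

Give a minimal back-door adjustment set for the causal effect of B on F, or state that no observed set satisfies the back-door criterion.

B→F: minimal back-door set {J, K}.

desc(B)\{B}={F}; candidates ⊆ {D,J,K,M,P,Q}.
size 0: {}; under {} B still reaches {D,F,J,K,M,P,Q} ∋ F.
size 1: {D}, {J}, {K} …(+3); under {D} B still reaches {F,J,K,M,P,Q} ∋ F.
{J,K}: B⊥F given {J,K} in G with B→· removed — back-door holds.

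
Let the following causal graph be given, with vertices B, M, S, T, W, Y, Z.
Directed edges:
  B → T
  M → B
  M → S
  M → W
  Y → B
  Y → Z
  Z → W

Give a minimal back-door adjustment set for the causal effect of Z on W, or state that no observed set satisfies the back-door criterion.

desc(Z)\{Z}={W}; candidates ⊆ {B,M,S,T,Y}.
∅: Z⊥W given ∅ in G with Z→· removed — back-door holds.

Z→W: minimal back-door set ∅.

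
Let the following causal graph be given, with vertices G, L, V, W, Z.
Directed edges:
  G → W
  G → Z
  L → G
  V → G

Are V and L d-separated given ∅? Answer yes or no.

Yes — V ⊥ L | ∅.

Bayes-Ball from V | ∅ reaches {G,W,Z}.
L ∉ reach(V|∅) ⇒ V ⊥ L | ∅.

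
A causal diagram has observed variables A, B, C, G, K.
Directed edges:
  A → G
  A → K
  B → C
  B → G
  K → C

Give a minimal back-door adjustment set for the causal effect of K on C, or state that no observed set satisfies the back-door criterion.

K→C: minimal back-door set ∅.

desc(K)\{K}={C}; candidates ⊆ {A,B,G}.
∅: K⊥C given ∅ in G with K→· removed — back-door holds.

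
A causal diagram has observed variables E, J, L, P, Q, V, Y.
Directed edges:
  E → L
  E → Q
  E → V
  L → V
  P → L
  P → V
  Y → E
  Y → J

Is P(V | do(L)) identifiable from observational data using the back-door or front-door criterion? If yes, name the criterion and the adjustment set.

desc(L)\{L}={V}; candidates ⊆ {E,J,P,Q,Y}.
size 0: {}; under {} L still reaches {E,J,P,Q,V,Y} ∋ V.
size 1: {E}, {J}, {P} …(+2); under {E} L still reaches {P,V} ∋ V.
{E,P}: L⊥V given {E,P} in G with L→· removed — back-door holds.
P(V|do(L)) = Σ_{E,P} P(V|L,E,P)·P(E,P).

P(V|do(L)): backdoor, adjust for {E, P}.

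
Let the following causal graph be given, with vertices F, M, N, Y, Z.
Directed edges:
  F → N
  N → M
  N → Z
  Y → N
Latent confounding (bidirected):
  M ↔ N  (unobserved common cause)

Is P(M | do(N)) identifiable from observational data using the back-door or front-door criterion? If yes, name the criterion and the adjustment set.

P(M|do(N)): not identifiable (no BD/FD set).

desc(N)\{N}={M,Z}; candidates ⊆ {F,Y}.
N↔M: latent back-door arc(s) into N.
size 0: {}; under {} N still reaches {F,M,Y} ∋ M.
size 1: {F}, {Y}; under {F} N still reaches {M,Y} ∋ M.
size 2: {F,Y}; under {F,Y} N still reaches {M} ∋ M.
N↔M cannot be blocked by any observed set — no back-door set.
No mediator lies on a directed N→…→M path.
Neither criterion identifies P(M|do(N)) in this graph.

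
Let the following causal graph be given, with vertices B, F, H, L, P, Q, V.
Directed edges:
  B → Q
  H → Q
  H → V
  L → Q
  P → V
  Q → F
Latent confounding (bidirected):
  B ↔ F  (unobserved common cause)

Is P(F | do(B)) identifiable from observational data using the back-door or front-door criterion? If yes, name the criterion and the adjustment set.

desc(B)\{B}={F,Q}; candidates ⊆ {H,L,P,V}.
B↔F: latent back-door arc(s) into B.
size 0: {}; under {} B still reaches {F} ∋ F.
size 1: {H}, {L}, {P} …(+1); under {H} B still reaches {F} ∋ F.
size 2: {H,L}, {H,P}, {H,V} …(+3); under {H,L} B still reaches {F} ∋ F.
B↔F cannot be blocked by any observed set — no back-door set.
{Q}: (i) intercepts every directed B→F path; (ii) no back-door B→{Q}; (iii) {B} blocks every back-door {Q}→F. Front-door holds.
P(F|do(B)) = Σ_{Q} P(Q|B) Σ_{B'} P(F|Q,B')P(B').

P(F|do(B)): frontdoor, adjust for {Q}.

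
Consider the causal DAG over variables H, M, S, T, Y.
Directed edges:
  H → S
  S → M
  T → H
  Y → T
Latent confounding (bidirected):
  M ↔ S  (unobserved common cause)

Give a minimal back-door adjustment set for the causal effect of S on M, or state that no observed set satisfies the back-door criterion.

S→M: no observed back-door set.

desc(S)\{S}={M}; candidates ⊆ {H,T,Y}.
S↔M: latent back-door arc(s) into S.
size 0: {}; under {} S still reaches {H,M,T,Y} ∋ M.
size 1: {H}, {T}, {Y}; under {H} S still reaches {M} ∋ M.
size 2: {H,T}, {H,Y}, {T,Y}; under {H,T} S still reaches {M} ∋ M.
S↔M cannot be blocked by any observed set — no back-door set.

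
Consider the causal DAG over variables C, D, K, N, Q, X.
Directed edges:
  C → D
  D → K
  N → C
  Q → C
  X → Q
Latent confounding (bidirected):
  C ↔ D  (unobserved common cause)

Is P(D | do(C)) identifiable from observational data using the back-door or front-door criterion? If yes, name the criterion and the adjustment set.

P(D|do(C)): not identifiable (no BD/FD set).

desc(C)\{C}={D,K}; candidates ⊆ {N,Q,X}.
C↔D: latent back-door arc(s) into C.
size 0: {}; under {} C still reaches {D,K,N,Q,X} ∋ D.
size 1: {N}, {Q}, {X}; under {N} C still reaches {D,K,Q,X} ∋ D.
size 2: {N,Q}, {N,X}, {Q,X}; under {N,Q} C still reaches {D,K} ∋ D.
C↔D cannot be blocked by any observed set — no back-door set.
No mediator lies on a directed C→…→D path.
Neither criterion identifies P(D|do(C)) in this graph.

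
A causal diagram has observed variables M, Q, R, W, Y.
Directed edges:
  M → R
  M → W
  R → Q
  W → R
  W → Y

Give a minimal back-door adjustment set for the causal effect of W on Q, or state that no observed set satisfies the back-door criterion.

W→Q: minimal back-door set {M}.

desc(W)\{W}={Q,R,Y}; candidates ⊆ {M}.
size 0: {}; under {} W still reaches {M,Q,R} ∋ Q.
{M}: W⊥Q given {M} in G with W→· removed — back-door holds.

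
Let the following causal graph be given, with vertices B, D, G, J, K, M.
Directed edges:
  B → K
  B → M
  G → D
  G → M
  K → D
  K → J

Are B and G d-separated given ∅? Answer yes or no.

Yes — B ⊥ G | ∅.

Bayes-Ball from B | ∅ reaches {D,J,K,M}.
G ∉ reach(B|∅) ⇒ B ⊥ G | ∅.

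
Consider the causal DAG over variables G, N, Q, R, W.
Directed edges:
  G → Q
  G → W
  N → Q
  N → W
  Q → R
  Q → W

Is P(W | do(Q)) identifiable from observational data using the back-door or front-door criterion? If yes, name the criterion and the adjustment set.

desc(Q)\{Q}={R,W}; candidates ⊆ {G,N}.
size 0: {}; under {} Q still reaches {G,N,W} ∋ W.
size 1: {G}, {N}; under {G} Q still reaches {N,W} ∋ W.
{G,N}: Q⊥W given {G,N} in G with Q→· removed — back-door holds.
P(W|do(Q)) = Σ_{G,N} P(W|Q,G,N)·P(G,N).

P(W|do(Q)): backdoor, adjust for {G, N}.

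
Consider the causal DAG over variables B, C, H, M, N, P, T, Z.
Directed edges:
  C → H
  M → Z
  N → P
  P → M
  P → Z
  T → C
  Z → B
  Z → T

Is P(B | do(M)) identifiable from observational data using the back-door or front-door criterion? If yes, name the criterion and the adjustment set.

desc(M)\{M}={B,C,H,T,Z}; candidates ⊆ {N,P}.
size 0: {}; under {} M still reaches {B,C,H,N,P,T,Z} ∋ B.
{P}: M⊥B given {P} in G with M→· removed — back-door holds.
P(B|do(M)) = Σ_{P} P(B|M,P)·P(P).

P(B|do(M)): backdoor, adjust for {P}.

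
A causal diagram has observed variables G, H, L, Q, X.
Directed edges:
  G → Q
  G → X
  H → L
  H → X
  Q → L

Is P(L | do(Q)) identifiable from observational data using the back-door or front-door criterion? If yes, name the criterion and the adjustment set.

desc(Q)\{Q}={L}; candidates ⊆ {G,H,X}.
∅: Q⊥L given ∅ in G with Q→· removed — back-door holds.
P(L|do(Q)) = P(L|Q) — no adjustment needed.

P(L|do(Q)): backdoor, adjust for ∅.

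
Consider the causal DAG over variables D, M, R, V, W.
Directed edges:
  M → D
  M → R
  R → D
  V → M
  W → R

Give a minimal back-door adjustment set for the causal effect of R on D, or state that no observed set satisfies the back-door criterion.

desc(R)\{R}={D}; candidates ⊆ {M,V,W}.
size 0: {}; under {} R still reaches {D,M,V,W} ∋ D.
{M}: R⊥D given {M} in G with R→· removed — back-door holds.

R→D: minimal back-door set {M}.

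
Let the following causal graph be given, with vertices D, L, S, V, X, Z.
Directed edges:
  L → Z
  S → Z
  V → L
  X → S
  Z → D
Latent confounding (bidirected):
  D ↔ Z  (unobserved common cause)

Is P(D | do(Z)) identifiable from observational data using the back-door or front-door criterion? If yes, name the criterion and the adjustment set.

desc(Z)\{Z}={D}; candidates ⊆ {L,S,V,X}.
Z↔D: latent back-door arc(s) into Z.
size 0: {}; under {} Z still reaches {D,L,S,V,X} ∋ D.
size 1: {L}, {S}, {V} …(+1); under {L} Z still reaches {D,S,X} ∋ D.
size 2: {L,S}, {L,V}, {L,X} …(+3); under {L,S} Z still reaches {D} ∋ D.
Z↔D cannot be blocked by any observed set — no back-door set.
No mediator lies on a directed Z→…→D path.
Neither criterion identifies P(D|do(Z)) in this graph.

P(D|do(Z)): not identifiable (no BD/FD set).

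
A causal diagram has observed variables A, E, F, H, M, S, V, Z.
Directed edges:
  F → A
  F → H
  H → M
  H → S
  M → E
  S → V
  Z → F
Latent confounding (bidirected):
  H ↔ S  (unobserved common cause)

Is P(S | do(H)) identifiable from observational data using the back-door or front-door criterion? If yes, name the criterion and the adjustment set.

P(S|do(H)): not identifiable (no BD/FD set).

desc(H)\{H}={E,M,S,V}; candidates ⊆ {A,F,Z}.
H↔S: latent back-door arc(s) into H.
size 0: {}; under {} H still reaches {A,F,S,V,Z} ∋ S.
size 1: {A}, {F}, {Z}; under {A} H still reaches {F,S,V,Z} ∋ S.
size 2: {A,F}, {A,Z}, {F,Z}; under {A,F} H still reaches {S,V} ∋ S.
H↔S cannot be blocked by any observed set — no back-door set.
No mediator lies on a directed H→…→S path.
Neither criterion identifies P(S|do(H)) in this graph.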